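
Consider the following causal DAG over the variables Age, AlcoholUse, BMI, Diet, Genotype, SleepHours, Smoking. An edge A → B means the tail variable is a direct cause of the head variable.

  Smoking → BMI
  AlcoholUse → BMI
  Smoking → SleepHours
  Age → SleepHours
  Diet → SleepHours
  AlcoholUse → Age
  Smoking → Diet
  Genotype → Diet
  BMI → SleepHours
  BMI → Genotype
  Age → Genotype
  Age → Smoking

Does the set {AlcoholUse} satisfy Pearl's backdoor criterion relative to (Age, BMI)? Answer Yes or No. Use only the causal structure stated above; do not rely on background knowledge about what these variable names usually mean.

Yes

Backdoor paths from Age to BMI (paths whose first edge points into Age):
  P1: Age <- AlcoholUse -> BMI
Condition 1 (no descendant of Age in the set): holds — descendants of Age are {BMI, Diet, Genotype, SleepHours, Smoking}; none are in {AlcoholUse}.
Condition 2 (every backdoor path blocked by {AlcoholUse}):
  P1: blocked at fork node AlcoholUse ∈ conditioning set.
{AlcoholUse} satisfies the backdoor criterion.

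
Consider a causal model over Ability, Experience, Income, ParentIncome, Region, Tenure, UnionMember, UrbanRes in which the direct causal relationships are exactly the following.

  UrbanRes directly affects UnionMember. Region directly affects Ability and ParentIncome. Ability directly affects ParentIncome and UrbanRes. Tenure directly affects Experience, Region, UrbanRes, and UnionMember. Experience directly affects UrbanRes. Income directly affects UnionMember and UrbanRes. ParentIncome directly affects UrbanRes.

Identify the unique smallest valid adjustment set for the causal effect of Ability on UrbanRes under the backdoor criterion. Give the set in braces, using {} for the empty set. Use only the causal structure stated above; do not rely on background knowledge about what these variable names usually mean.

Variables eligible for adjustment (non-descendants of Ability, excluding Ability and UrbanRes): {Experience, Income, Region, Tenure}.
Backdoor paths from Ability to UrbanRes:
  P1: Ability <- Region <- Tenure -> Experience -> UrbanRes
  P2: Ability <- Region <- Tenure -> UrbanRes
  P3: Ability <- Region <- Tenure -> UnionMember <- Income -> UrbanRes
  P4: Ability <- Region <- Tenure -> UnionMember <- UrbanRes
  P5: Ability <- Region -> ParentIncome -> UrbanRes
The empty set is not sufficient: P1 (Ability <- Region <- Tenure -> Experience -> UrbanRes) has no collider blocking it and no conditioned non-collider, so it is open.
Try {Region}:
  P1: blocked at chain node Region ∈ conditioning set.
  P2: blocked at chain node Region ∈ conditioning set.
  P3: blocked at chain node Region ∈ conditioning set.
  P4: blocked at chain node Region ∈ conditioning set.
  P5: blocked at fork node Region ∈ conditioning set.
{Region} contains no descendant of Ability and blocks every backdoor path.
No other singleton works — e.g. {Tenure} leaves P5 open — so {Region} is the unique smallest valid adjustment set.

{Region}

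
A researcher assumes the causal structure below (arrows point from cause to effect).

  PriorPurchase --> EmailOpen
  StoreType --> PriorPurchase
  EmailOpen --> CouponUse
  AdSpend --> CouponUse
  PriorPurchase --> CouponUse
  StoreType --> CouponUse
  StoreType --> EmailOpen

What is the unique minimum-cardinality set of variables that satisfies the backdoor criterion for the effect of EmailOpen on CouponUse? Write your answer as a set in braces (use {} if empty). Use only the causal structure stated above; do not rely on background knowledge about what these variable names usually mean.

Variables eligible for adjustment (non-descendants of EmailOpen, excluding EmailOpen and CouponUse): {AdSpend, PriorPurchase, StoreType}.
Backdoor paths from EmailOpen to CouponUse:
  P1: EmailOpen <- StoreType -> PriorPurchase -> CouponUse
  P2: EmailOpen <- StoreType -> CouponUse
  P3: EmailOpen <- PriorPurchase <- StoreType -> CouponUse
  P4: EmailOpen <- PriorPurchase -> CouponUse
The empty set is not sufficient: P1 (EmailOpen <- StoreType -> PriorPurchase -> CouponUse) has no collider blocking it and no conditioned non-collider, so it is open.
Try {PriorPurchase, StoreType}:
  P1: blocked at fork node StoreType ∈ conditioning set.
  P2: blocked at fork node StoreType ∈ conditioning set.
  P3: blocked at chain node PriorPurchase ∈ conditioning set.
  P4: blocked at fork node PriorPurchase ∈ conditioning set.
{PriorPurchase, StoreType} contains no descendant of EmailOpen and blocks every backdoor path.
Every element of {PriorPurchase, StoreType} is needed (dropping PriorPurchase leaves P4 open; dropping StoreType leaves P2 open), so no proper subset is valid.
Among all size-2 subsets of the eligible variables, only {PriorPurchase, StoreType} blocks every backdoor path, so it is the unique smallest valid adjustment set.

{PriorPurchase, StoreType}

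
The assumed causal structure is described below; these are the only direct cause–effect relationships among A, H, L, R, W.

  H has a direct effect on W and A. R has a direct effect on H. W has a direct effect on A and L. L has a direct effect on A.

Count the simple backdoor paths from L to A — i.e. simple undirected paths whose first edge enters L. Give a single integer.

A backdoor path from L to A is any simple undirected path whose first edge points into L (i.e. leaves L via a parent).
Parents of L: {W}.
Enumerating:
  P1: L <- W <- H -> A
  P2: L <- W -> A
That exhausts the simple backdoor paths. Count: 2.

2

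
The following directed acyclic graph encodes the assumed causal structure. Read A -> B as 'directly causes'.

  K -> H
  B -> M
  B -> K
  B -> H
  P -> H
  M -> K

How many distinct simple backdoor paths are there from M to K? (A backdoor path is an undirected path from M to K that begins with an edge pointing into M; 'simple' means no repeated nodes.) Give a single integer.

A backdoor path from M to K is any simple undirected path whose first edge points into M (i.e. leaves M via a parent).
Parents of M: {B}.
Enumerating:
  P1: M <- B -> K
  P2: M <- B -> H <- K
That exhausts the simple backdoor paths. Count: 2.

2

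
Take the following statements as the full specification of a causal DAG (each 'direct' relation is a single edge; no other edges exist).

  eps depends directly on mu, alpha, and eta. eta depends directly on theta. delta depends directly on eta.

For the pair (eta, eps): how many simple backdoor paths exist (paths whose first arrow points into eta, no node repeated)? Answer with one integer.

A backdoor path from eta to eps is any simple undirected path whose first edge points into eta (i.e. leaves eta via a parent).
Parents of eta: {theta}.
No simple path from any parent of eta reaches eps without revisiting eta, so there are no backdoor paths.

0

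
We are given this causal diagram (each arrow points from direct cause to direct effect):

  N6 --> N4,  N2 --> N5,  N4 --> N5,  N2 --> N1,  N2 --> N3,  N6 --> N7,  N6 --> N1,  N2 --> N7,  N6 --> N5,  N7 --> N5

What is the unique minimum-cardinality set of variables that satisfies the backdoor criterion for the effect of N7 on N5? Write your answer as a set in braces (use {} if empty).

Variables eligible for adjustment (non-descendants of N7, excluding N7 and N5): {N1, N2, N3, N4, N6}.
Backdoor paths from N7 to N5:
  P1: N7 <- N6 -> N4 -> N5
  P2: N7 <- N6 -> N1 <- N2 -> N5
  P3: N7 <- N6 -> N5
  P4: N7 <- N2 -> N1 <- N6 -> N4 -> N5
  P5: N7 <- N2 -> N1 <- N6 -> N5
  P6: N7 <- N2 -> N5
The empty set is not sufficient: P1 (N7 <- N6 -> N4 -> N5) has no collider blocking it and no conditioned non-collider, so it is open.
Try {N2, N6}:
  P1: blocked at fork node N6 ∈ conditioning set.
  P2: blocked at fork node N6 ∈ conditioning set.
  P3: blocked at fork node N6 ∈ conditioning set.
  P4: blocked at fork node N2 ∈ conditioning set.
  P5: blocked at fork node N2 ∈ conditioning set.
  P6: blocked at fork node N2 ∈ conditioning set.
{N2, N6} contains no descendant of N7 and blocks every backdoor path.
Every element of {N2, N6} is needed (dropping N2 leaves P6 open; dropping N6 leaves P1 open), so no proper subset is valid.
Among all size-2 subsets of the eligible variables, only {N2, N6} blocks every backdoor path, so it is the unique smallest valid adjustment set.

{N2, N6}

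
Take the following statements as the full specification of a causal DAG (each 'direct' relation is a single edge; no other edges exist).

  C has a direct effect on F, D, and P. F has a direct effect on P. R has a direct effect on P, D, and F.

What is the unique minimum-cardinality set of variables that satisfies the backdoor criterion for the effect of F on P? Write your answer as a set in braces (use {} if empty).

{C, R}

Variables eligible for adjustment (non-descendants of F, excluding F and P): {C, D, R}.
Backdoor paths from F to P:
  P1: F <- C -> D <- R -> P
  P2: F <- C -> P
  P3: F <- R -> D <- C -> P
  P4: F <- R -> P
The empty set is not sufficient: P2 (F <- C -> P) has no collider blocking it and no conditioned non-collider, so it is open.
Try {C, R}:
  P1: blocked at fork node C ∈ conditioning set.
  P2: blocked at fork node C ∈ conditioning set.
  P3: blocked at fork node R ∈ conditioning set.
  P4: blocked at fork node R ∈ conditioning set.
{C, R} contains no descendant of F and blocks every backdoor path.
Every element of {C, R} is needed (dropping C leaves P2 open; dropping R leaves P4 open), so no proper subset is valid.
Among all size-2 subsets of the eligible variables, only {C, R} blocks every backdoor path, so it is the unique smallest valid adjustment set.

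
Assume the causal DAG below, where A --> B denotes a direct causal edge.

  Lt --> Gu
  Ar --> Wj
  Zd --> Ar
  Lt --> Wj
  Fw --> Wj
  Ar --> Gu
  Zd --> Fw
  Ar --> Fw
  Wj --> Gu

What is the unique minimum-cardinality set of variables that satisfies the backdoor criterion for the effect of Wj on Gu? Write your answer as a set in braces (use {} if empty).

Variables eligible for adjustment (non-descendants of Wj, excluding Wj and Gu): {Ar, Fw, Lt, Zd}.
Backdoor paths from Wj to Gu:
  P1: Wj <- Ar -> Gu
  P2: Wj <- Fw <- Zd -> Ar -> Gu
  P3: Wj <- Fw <- Ar -> Gu
  P4: Wj <- Lt -> Gu
The empty set is not sufficient: P1 (Wj <- Ar -> Gu) has no collider blocking it and no conditioned non-collider, so it is open.
Try {Ar, Lt}:
  P1: blocked at fork node Ar ∈ conditioning set.
  P2: blocked at chain node Ar ∈ conditioning set.
  P3: blocked at fork node Ar ∈ conditioning set.
  P4: blocked at fork node Lt ∈ conditioning set.
{Ar, Lt} contains no descendant of Wj and blocks every backdoor path.
Every element of {Ar, Lt} is needed (dropping Ar leaves P1 open; dropping Lt leaves P4 open), so no proper subset is valid.
Among all size-2 subsets of the eligible variables, only {Ar, Lt} blocks every backdoor path, so it is the unique smallest valid adjustment set.

{Ar, Lt}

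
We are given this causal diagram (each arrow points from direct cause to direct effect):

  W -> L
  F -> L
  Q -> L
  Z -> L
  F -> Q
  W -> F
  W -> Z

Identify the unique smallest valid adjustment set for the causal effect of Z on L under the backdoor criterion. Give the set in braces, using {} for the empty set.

Variables eligible for adjustment (non-descendants of Z, excluding Z and L): {F, Q, W}.
Backdoor paths from Z to L:
  P1: Z <- W -> F -> Q -> L
  P2: Z <- W -> F -> L
  P3: Z <- W -> L
The empty set is not sufficient: P1 (Z <- W -> F -> Q -> L) has no collider blocking it and no conditioned non-collider, so it is open.
Try {W}:
  P1: blocked at fork node W ∈ conditioning set.
  P2: blocked at fork node W ∈ conditioning set.
  P3: blocked at fork node W ∈ conditioning set.
{W} contains no descendant of Z and blocks every backdoor path.
No other singleton works — e.g. {F} leaves P3 open — so {W} is the unique smallest valid adjustment set.

{W}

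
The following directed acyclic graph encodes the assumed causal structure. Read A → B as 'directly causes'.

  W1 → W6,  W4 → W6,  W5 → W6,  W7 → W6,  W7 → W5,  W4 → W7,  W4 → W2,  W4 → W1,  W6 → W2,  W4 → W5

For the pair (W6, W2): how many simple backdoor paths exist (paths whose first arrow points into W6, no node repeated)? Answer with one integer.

A backdoor path from W6 to W2 is any simple undirected path whose first edge points into W6 (i.e. leaves W6 via a parent).
Parents of W6: {W1, W4, W5, W7}.
Enumerating:
  P1: W6 <- W4 -> W2
  P2: W6 <- W1 <- W4 -> W2
  P3: W6 <- W7 <- W4 -> W2
  P4: W6 <- W7 -> W5 <- W4 -> W2
  P5: W6 <- W5 <- W4 -> W2
  P6: W6 <- W5 <- W7 <- W4 -> W2
That exhausts the simple backdoor paths. Count: 6.

6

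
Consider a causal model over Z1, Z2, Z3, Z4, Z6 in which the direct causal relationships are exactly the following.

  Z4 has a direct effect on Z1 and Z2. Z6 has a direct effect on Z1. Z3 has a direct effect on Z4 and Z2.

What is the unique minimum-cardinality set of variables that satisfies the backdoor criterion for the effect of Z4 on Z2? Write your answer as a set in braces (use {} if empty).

{Z3}

Variables eligible for adjustment (non-descendants of Z4, excluding Z4 and Z2): {Z3, Z6}.
Backdoor paths from Z4 to Z2:
  P1: Z4 <- Z3 -> Z2
The empty set is not sufficient: P1 (Z4 <- Z3 -> Z2) has no collider blocking it and no conditioned non-collider, so it is open.
Try {Z3}:
  P1: blocked at fork node Z3 ∈ conditioning set.
{Z3} contains no descendant of Z4 and blocks every backdoor path.
No other singleton works — e.g. {Z6} leaves P1 open — so {Z3} is the unique smallest valid adjustment set.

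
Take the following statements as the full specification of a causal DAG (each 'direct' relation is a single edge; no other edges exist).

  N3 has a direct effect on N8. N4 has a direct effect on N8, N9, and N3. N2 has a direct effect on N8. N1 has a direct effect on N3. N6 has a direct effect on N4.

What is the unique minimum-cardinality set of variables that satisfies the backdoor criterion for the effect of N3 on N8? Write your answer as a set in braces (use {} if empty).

{N4}

Variables eligible for adjustment (non-descendants of N3, excluding N3 and N8): {N1, N2, N4, N6, N9}.
Backdoor paths from N3 to N8:
  P1: N3 <- N4 -> N8
The empty set is not sufficient: P1 (N3 <- N4 -> N8) has no collider blocking it and no conditioned non-collider, so it is open.
Try {N4}:
  P1: blocked at fork node N4 ∈ conditioning set.
{N4} contains no descendant of N3 and blocks every backdoor path.
No other singleton works — e.g. {N6} leaves P1 open — so {N4} is the unique smallest valid adjustment set.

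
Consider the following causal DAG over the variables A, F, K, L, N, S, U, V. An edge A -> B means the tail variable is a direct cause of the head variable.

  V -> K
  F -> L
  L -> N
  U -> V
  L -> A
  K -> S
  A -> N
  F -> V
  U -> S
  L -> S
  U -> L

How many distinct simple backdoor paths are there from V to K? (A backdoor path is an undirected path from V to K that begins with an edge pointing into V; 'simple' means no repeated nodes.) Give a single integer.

A backdoor path from V to K is any simple undirected path whose first edge points into V (i.e. leaves V via a parent).
Parents of V: {F, U}.
Enumerating:
  P1: V <- U -> L -> S <- K
  P2: V <- U -> S <- K
  P3: V <- F -> L <- U -> S <- K
  P4: V <- F -> L -> S <- K
That exhausts the simple backdoor paths. Count: 4.

4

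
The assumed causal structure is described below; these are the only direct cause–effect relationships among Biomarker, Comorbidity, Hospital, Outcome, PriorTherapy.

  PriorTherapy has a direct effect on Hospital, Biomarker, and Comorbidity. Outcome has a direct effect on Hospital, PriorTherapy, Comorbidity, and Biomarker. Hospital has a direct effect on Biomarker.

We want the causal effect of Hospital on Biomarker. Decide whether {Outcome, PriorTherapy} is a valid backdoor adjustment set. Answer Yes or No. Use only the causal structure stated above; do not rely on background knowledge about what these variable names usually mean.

Yes

Backdoor paths from Hospital to Biomarker (paths whose first edge points into Hospital):
  P1: Hospital <- Outcome -> PriorTherapy -> Biomarker
  P2: Hospital <- Outcome -> Biomarker
  P3: Hospital <- Outcome -> Comorbidity <- PriorTherapy -> Biomarker
  P4: Hospital <- PriorTherapy <- Outcome -> Biomarker
  P5: Hospital <- PriorTherapy -> Biomarker
  P6: Hospital <- PriorTherapy -> Comorbidity <- Outcome -> Biomarker
Condition 1 (no descendant of Hospital in the set): holds — descendants of Hospital are {Biomarker}; none are in {Outcome, PriorTherapy}.
Condition 2 (every backdoor path blocked by {Outcome, PriorTherapy}):
  P1: blocked at fork node Outcome ∈ conditioning set.
  P2: blocked at fork node Outcome ∈ conditioning set.
  P3: blocked at fork node Outcome ∈ conditioning set.
  P4: blocked at chain node PriorTherapy ∈ conditioning set.
  P5: blocked at fork node PriorTherapy ∈ conditioning set.
  P6: blocked at fork node PriorTherapy ∈ conditioning set.
{Outcome, PriorTherapy} satisfies the backdoor criterion.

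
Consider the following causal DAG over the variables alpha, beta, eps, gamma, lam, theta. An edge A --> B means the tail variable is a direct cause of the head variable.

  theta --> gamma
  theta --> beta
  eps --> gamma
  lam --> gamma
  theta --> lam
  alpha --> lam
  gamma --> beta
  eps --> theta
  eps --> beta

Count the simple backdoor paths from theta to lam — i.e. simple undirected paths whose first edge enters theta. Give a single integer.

2

A backdoor path from theta to lam is any simple undirected path whose first edge points into theta (i.e. leaves theta via a parent).
Parents of theta: {eps}.
Enumerating:
  P1: theta <- eps -> gamma <- lam
  P2: theta <- eps -> beta <- gamma <- lam
That exhausts the simple backdoor paths. Count: 2.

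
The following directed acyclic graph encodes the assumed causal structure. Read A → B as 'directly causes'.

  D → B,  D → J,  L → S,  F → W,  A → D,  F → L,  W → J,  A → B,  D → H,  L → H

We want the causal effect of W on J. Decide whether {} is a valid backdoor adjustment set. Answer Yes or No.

Backdoor paths from W to J (paths whose first edge points into W):
  P1: W <- F -> L -> H <- D -> J
Condition 1 (no descendant of W in the set): holds — descendants of W are {J}; none are in {}.
Condition 2 (every backdoor path blocked by {}):
  P1: blocked at collider H (neither it nor any descendant is in the conditioning set).
{} satisfies the backdoor criterion.

Yes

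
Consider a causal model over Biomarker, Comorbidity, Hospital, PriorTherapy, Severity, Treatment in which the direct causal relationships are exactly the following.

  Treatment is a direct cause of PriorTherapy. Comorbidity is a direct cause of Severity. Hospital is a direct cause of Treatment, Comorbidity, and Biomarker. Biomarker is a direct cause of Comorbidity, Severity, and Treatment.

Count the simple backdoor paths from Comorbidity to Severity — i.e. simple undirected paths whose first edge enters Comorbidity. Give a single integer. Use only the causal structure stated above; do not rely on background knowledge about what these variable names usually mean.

A backdoor path from Comorbidity to Severity is any simple undirected path whose first edge points into Comorbidity (i.e. leaves Comorbidity via a parent).
Parents of Comorbidity: {Biomarker, Hospital}.
Enumerating:
  P1: Comorbidity <- Hospital -> Biomarker -> Severity
  P2: Comorbidity <- Hospital -> Treatment <- Biomarker -> Severity
  P3: Comorbidity <- Biomarker -> Severity
That exhausts the simple backdoor paths. Count: 3.

3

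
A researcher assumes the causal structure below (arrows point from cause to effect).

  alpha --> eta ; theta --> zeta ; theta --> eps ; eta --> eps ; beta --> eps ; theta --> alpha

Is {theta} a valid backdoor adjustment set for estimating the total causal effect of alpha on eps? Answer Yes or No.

Backdoor paths from alpha to eps (paths whose first edge points into alpha):
  P1: alpha <- theta -> eps
Condition 1 (no descendant of alpha in the set): holds — descendants of alpha are {eps, eta}; none are in {theta}.
Condition 2 (every backdoor path blocked by {theta}):
  P1: blocked at fork node theta ∈ conditioning set.
{theta} satisfies the backdoor criterion.

Yes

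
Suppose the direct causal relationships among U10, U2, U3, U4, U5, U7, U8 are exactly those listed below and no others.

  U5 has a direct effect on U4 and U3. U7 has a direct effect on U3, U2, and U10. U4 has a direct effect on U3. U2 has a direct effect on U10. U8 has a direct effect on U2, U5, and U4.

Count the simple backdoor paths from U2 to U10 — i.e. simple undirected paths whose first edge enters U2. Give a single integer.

A backdoor path from U2 to U10 is any simple undirected path whose first edge points into U2 (i.e. leaves U2 via a parent).
Parents of U2: {U7, U8}.
Enumerating:
  P1: U2 <- U7 -> U10
  P2: U2 <- U8 -> U5 -> U4 -> U3 <- U7 -> U10
  P3: U2 <- U8 -> U5 -> U3 <- U7 -> U10
  P4: U2 <- U8 -> U4 <- U5 -> U3 <- U7 -> U10
  P5: U2 <- U8 -> U4 -> U3 <- U7 -> U10
That exhausts the simple backdoor paths. Count: 5.

5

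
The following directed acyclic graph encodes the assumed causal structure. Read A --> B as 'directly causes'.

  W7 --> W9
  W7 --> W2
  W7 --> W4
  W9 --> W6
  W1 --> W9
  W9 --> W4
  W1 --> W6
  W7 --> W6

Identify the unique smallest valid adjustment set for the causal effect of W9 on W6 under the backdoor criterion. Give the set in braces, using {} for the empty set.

Variables eligible for adjustment (non-descendants of W9, excluding W9 and W6): {W1, W2, W7}.
Backdoor paths from W9 to W6:
  P1: W9 <- W7 -> W6
  P2: W9 <- W1 -> W6
The empty set is not sufficient: P1 (W9 <- W7 -> W6) has no collider blocking it and no conditioned non-collider, so it is open.
Try {W1, W7}:
  P1: blocked at fork node W7 ∈ conditioning set.
  P2: blocked at fork node W1 ∈ conditioning set.
{W1, W7} contains no descendant of W9 and blocks every backdoor path.
Every element of {W1, W7} is needed (dropping W1 leaves P2 open; dropping W7 leaves P1 open), so no proper subset is valid.
Among all size-2 subsets of the eligible variables, only {W1, W7} blocks every backdoor path, so it is the unique smallest valid adjustment set.

{W1, W7}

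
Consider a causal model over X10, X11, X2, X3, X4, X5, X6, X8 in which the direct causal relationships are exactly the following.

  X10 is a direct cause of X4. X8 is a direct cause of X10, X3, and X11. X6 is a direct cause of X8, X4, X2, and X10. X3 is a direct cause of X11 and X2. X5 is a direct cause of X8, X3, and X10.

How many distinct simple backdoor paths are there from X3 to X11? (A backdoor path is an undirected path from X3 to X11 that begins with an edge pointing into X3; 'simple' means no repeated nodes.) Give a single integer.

5

A backdoor path from X3 to X11 is any simple undirected path whose first edge points into X3 (i.e. leaves X3 via a parent).
Parents of X3: {X5, X8}.
Enumerating:
  P1: X3 <- X5 -> X8 -> X11
  P2: X3 <- X5 -> X10 <- X6 -> X8 -> X11
  P3: X3 <- X5 -> X10 <- X8 -> X11
  P4: X3 <- X5 -> X10 -> X4 <- X6 -> X8 -> X11
  P5: X3 <- X8 -> X11
That exhausts the simple backdoor paths. Count: 5.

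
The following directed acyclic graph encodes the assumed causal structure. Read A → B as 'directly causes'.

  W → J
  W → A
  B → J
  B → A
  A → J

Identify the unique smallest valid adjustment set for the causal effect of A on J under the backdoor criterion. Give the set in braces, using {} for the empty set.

Variables eligible for adjustment (non-descendants of A, excluding A and J): {B, W}.
Backdoor paths from A to J:
  P1: A <- W -> J
  P2: A <- B -> J
The empty set is not sufficient: P1 (A <- W -> J) has no collider blocking it and no conditioned non-collider, so it is open.
Try {B, W}:
  P1: blocked at fork node W ∈ conditioning set.
  P2: blocked at fork node B ∈ conditioning set.
{B, W} contains no descendant of A and blocks every backdoor path.
Every element of {B, W} is needed (dropping B leaves P2 open; dropping W leaves P1 open), so no proper subset is valid.
Among all size-2 subsets of the eligible variables, only {B, W} blocks every backdoor path, so it is the unique smallest valid adjustment set.

{B, W}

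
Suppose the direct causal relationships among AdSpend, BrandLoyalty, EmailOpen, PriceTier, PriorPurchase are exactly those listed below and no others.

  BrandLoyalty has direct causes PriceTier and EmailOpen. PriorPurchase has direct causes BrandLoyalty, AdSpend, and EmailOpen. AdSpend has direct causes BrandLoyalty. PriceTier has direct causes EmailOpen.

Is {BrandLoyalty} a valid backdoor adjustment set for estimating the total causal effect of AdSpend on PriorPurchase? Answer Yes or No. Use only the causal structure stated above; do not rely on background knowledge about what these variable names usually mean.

Yes

Backdoor paths from AdSpend to PriorPurchase (paths whose first edge points into AdSpend):
  P1: AdSpend <- BrandLoyalty <- EmailOpen -> PriorPurchase
  P2: AdSpend <- BrandLoyalty <- PriceTier <- EmailOpen -> PriorPurchase
  P3: AdSpend <- BrandLoyalty -> PriorPurchase
Condition 1 (no descendant of AdSpend in the set): holds — descendants of AdSpend are {PriorPurchase}; none are in {BrandLoyalty}.
Condition 2 (every backdoor path blocked by {BrandLoyalty}):
  P1: blocked at chain node BrandLoyalty ∈ conditioning set.
  P2: blocked at chain node BrandLoyalty ∈ conditioning set.
  P3: blocked at fork node BrandLoyalty ∈ conditioning set.
{BrandLoyalty} satisfies the backdoor criterion.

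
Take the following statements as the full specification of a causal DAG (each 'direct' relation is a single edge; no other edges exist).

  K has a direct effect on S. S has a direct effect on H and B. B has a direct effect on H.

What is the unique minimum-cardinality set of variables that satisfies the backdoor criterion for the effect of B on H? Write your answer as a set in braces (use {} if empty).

{S}

Variables eligible for adjustment (non-descendants of B, excluding B and H): {K, S}.
Backdoor paths from B to H:
  P1: B <- S -> H
The empty set is not sufficient: P1 (B <- S -> H) has no collider blocking it and no conditioned non-collider, so it is open.
Try {S}:
  P1: blocked at fork node S ∈ conditioning set.
{S} contains no descendant of B and blocks every backdoor path.
No other singleton works — e.g. {K} leaves P1 open — so {S} is the unique smallest valid adjustment set.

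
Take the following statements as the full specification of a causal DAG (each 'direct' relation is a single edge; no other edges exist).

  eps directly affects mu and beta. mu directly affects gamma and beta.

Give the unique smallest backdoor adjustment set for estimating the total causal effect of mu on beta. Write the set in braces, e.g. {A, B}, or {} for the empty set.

Variables eligible for adjustment (non-descendants of mu, excluding mu and beta): {eps}.
Backdoor paths from mu to beta:
  P1: mu <- eps -> beta
The empty set is not sufficient: P1 (mu <- eps -> beta) has no collider blocking it and no conditioned non-collider, so it is open.
Try {eps}:
  P1: blocked at fork node eps ∈ conditioning set.
{eps} contains no descendant of mu and blocks every backdoor path.
{eps} is the unique smallest valid adjustment set.

{eps}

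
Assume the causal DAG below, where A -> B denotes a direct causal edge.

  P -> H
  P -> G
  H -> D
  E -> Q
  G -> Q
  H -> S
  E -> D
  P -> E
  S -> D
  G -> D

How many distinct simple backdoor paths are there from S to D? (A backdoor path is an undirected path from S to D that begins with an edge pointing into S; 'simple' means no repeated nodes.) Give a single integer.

A backdoor path from S to D is any simple undirected path whose first edge points into S (i.e. leaves S via a parent).
Parents of S: {H}.
Enumerating:
  P1: S <- H <- P -> G -> Q <- E -> D
  P2: S <- H <- P -> G -> D
  P3: S <- H <- P -> E -> Q <- G -> D
  P4: S <- H <- P -> E -> D
  P5: S <- H -> D
That exhausts the simple backdoor paths. Count: 5.

5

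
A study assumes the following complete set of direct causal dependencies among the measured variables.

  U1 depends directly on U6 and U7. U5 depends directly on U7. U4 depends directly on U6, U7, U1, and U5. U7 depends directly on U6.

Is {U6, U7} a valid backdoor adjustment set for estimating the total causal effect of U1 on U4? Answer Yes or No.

Yes

Backdoor paths from U1 to U4 (paths whose first edge points into U1):
  P1: U1 <- U6 -> U7 -> U5 -> U4
  P2: U1 <- U6 -> U7 -> U4
  P3: U1 <- U6 -> U4
  P4: U1 <- U7 <- U6 -> U4
  P5: U1 <- U7 -> U5 -> U4
  P6: U1 <- U7 -> U4
Condition 1 (no descendant of U1 in the set): holds — descendants of U1 are {U4}; none are in {U6, U7}.
Condition 2 (every backdoor path blocked by {U6, U7}):
  P1: blocked at fork node U6 ∈ conditioning set.
  P2: blocked at fork node U6 ∈ conditioning set.
  P3: blocked at fork node U6 ∈ conditioning set.
  P4: blocked at chain node U7 ∈ conditioning set.
  P5: blocked at fork node U7 ∈ conditioning set.
  P6: blocked at fork node U7 ∈ conditioning set.
{U6, U7} satisfies the backdoor criterion.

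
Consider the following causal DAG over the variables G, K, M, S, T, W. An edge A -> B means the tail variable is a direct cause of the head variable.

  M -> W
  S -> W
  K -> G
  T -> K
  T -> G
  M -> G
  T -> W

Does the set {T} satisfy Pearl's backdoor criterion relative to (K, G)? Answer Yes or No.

Backdoor paths from K to G (paths whose first edge points into K):
  P1: K <- T -> G
  P2: K <- T -> W <- M -> G
Condition 1 (no descendant of K in the set): holds — descendants of K are {G}; none are in {T}.
Condition 2 (every backdoor path blocked by {T}):
  P1: blocked at fork node T ∈ conditioning set.
  P2: blocked at fork node T ∈ conditioning set.
{T} satisfies the backdoor criterion.

Yes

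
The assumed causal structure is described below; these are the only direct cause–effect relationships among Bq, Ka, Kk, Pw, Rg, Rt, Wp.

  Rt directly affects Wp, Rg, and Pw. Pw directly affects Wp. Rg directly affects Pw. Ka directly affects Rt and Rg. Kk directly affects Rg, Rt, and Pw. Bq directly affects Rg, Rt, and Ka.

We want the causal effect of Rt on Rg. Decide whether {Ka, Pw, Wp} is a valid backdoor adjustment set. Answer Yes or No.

No

Backdoor paths from Rt to Rg (paths whose first edge points into Rt):
  P1: Rt <- Kk -> Rg
  P2: Rt <- Kk -> Pw <- Rg
  P3: Rt <- Bq -> Ka -> Rg
  P4: Rt <- Bq -> Rg
  P5: Rt <- Ka <- Bq -> Rg
  P6: Rt <- Ka -> Rg
Condition 1 (no descendant of Rt in the set): FAILS — Pw and Wp are descendants of Rt.
Condition 2 (every backdoor path blocked by {Ka, Pw, Wp}):
  P1: open — no interior node is in the conditioning set.
  P2: open — collider(s) Pw are conditioned on (or have a conditioned descendant) and no non-collider on the path is in the set.
  P3: blocked at chain node Ka ∈ conditioning set.
  P4: open — no interior node is in the conditioning set.
  P5: blocked at chain node Ka ∈ conditioning set.
  P6: blocked at fork node Ka ∈ conditioning set.
{Ka, Pw, Wp} does not satisfy the backdoor criterion.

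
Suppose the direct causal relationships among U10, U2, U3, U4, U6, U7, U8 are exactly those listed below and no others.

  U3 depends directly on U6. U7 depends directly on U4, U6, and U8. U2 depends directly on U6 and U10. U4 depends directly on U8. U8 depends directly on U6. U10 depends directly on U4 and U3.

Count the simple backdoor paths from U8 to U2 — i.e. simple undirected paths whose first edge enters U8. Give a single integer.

A backdoor path from U8 to U2 is any simple undirected path whose first edge points into U8 (i.e. leaves U8 via a parent).
Parents of U8: {U6}.
Enumerating:
  P1: U8 <- U6 -> U7 <- U4 -> U10 -> U2
  P2: U8 <- U6 -> U3 -> U10 -> U2
  P3: U8 <- U6 -> U2
That exhausts the simple backdoor paths. Count: 3.

3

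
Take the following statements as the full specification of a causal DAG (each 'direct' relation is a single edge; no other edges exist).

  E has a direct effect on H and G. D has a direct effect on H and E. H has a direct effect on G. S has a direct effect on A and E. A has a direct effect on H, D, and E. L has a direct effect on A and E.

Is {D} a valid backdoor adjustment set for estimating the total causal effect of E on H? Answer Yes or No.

No

Backdoor paths from E to H (paths whose first edge points into E):
  P1: E <- S -> A -> D -> H
  P2: E <- S -> A -> H
  P3: E <- L -> A -> D -> H
  P4: E <- L -> A -> H
  P5: E <- A -> D -> H
  P6: E <- A -> H
  P7: E <- D <- A -> H
  P8: E <- D -> H
Condition 1 (no descendant of E in the set): holds — descendants of E are {G, H}; none are in {D}.
Condition 2 (every backdoor path blocked by {D}):
  P1: blocked at chain node D ∈ conditioning set.
  P2: open — no interior node is in the conditioning set.
  P3: blocked at chain node D ∈ conditioning set.
  P4: open — no interior node is in the conditioning set.
  P5: blocked at chain node D ∈ conditioning set.
  P6: open — no interior node is in the conditioning set.
  P7: blocked at chain node D ∈ conditioning set.
  P8: blocked at fork node D ∈ conditioning set.
{D} does not satisfy the backdoor criterion.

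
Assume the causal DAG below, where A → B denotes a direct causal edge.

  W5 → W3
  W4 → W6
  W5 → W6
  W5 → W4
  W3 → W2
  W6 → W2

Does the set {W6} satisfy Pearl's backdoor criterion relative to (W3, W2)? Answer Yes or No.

Yes

Backdoor paths from W3 to W2 (paths whose first edge points into W3):
  P1: W3 <- W5 -> W4 -> W6 -> W2
  P2: W3 <- W5 -> W6 -> W2
Condition 1 (no descendant of W3 in the set): holds — descendants of W3 are {W2}; none are in {W6}.
Condition 2 (every backdoor path blocked by {W6}):
  P1: blocked at chain node W6 ∈ conditioning set.
  P2: blocked at chain node W6 ∈ conditioning set.
{W6} satisfies the backdoor criterion.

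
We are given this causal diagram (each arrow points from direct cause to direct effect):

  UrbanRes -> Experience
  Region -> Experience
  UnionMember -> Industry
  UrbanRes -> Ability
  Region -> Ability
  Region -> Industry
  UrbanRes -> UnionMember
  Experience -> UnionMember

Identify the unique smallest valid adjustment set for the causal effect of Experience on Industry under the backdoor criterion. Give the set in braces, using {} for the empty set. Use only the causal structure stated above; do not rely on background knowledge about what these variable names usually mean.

Variables eligible for adjustment (non-descendants of Experience, excluding Experience and Industry): {Ability, Region, UrbanRes}.
Backdoor paths from Experience to Industry:
  P1: Experience <- Region -> Ability <- UrbanRes -> UnionMember -> Industry
  P2: Experience <- Region -> Industry
  P3: Experience <- UrbanRes -> Ability <- Region -> Industry
  P4: Experience <- UrbanRes -> UnionMember -> Industry
The empty set is not sufficient: P2 (Experience <- Region -> Industry) has no collider blocking it and no conditioned non-collider, so it is open.
Try {Region, UrbanRes}:
  P1: blocked at fork node Region ∈ conditioning set.
  P2: blocked at fork node Region ∈ conditioning set.
  P3: blocked at fork node UrbanRes ∈ conditioning set.
  P4: blocked at fork node UrbanRes ∈ conditioning set.
{Region, UrbanRes} contains no descendant of Experience and blocks every backdoor path.
Every element of {Region, UrbanRes} is needed (dropping Region leaves P2 open; dropping UrbanRes leaves P4 open), so no proper subset is valid.
Among all size-2 subsets of the eligible variables, only {Region, UrbanRes} blocks every backdoor path, so it is the unique smallest valid adjustment set.

{Region, UrbanRes}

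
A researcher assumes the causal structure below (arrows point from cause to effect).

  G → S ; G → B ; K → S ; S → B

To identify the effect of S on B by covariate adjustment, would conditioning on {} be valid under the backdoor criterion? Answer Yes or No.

Backdoor paths from S to B (paths whose first edge points into S):
  P1: S <- G -> B
Condition 1 (no descendant of S in the set): holds — descendants of S are {B}; none are in {}.
Condition 2 (every backdoor path blocked by {}):
  P1: open — no interior node is in the conditioning set.
{} does not satisfy the backdoor criterion.

No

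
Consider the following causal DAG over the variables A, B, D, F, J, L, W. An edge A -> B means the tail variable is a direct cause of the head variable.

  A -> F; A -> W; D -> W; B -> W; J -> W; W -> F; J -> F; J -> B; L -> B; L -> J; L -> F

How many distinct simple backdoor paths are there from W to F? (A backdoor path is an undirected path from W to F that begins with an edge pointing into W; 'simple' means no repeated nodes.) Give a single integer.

8

A backdoor path from W to F is any simple undirected path whose first edge points into W (i.e. leaves W via a parent).
Parents of W: {A, B, D, J}.
Enumerating:
  P1: W <- J <- L -> F
  P2: W <- J -> B <- L -> F
  P3: W <- J -> F
  P4: W <- B <- L -> J -> F
  P5: W <- B <- L -> F
  P6: W <- B <- J <- L -> F
  P7: W <- B <- J -> F
  P8: W <- A -> F
That exhausts the simple backdoor paths. Count: 8.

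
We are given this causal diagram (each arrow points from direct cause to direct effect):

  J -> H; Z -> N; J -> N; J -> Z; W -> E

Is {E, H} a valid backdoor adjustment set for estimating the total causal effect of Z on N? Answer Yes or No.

Backdoor paths from Z to N (paths whose first edge points into Z):
  P1: Z <- J -> N
Condition 1 (no descendant of Z in the set): holds — descendants of Z are {N}; none are in {E, H}.
Condition 2 (every backdoor path blocked by {E, H}):
  P1: open — no interior node is in the conditioning set.
{E, H} does not satisfy the backdoor criterion.

No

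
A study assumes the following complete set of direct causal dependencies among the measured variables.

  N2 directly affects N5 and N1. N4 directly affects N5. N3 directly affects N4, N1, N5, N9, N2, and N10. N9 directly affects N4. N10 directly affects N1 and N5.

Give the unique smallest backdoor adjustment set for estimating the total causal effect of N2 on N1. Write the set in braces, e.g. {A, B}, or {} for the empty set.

{N3}

Variables eligible for adjustment (non-descendants of N2, excluding N2 and N1): {N10, N3, N4, N9}.
Backdoor paths from N2 to N1:
  P1: N2 <- N3 -> N9 -> N4 -> N5 <- N10 -> N1
  P2: N2 <- N3 -> N10 -> N1
  P3: N2 <- N3 -> N1
  P4: N2 <- N3 -> N4 -> N5 <- N10 -> N1
  P5: N2 <- N3 -> N5 <- N10 -> N1
The empty set is not sufficient: P2 (N2 <- N3 -> N10 -> N1) has no collider blocking it and no conditioned non-collider, so it is open.
Try {N3}:
  P1: blocked at fork node N3 ∈ conditioning set.
  P2: blocked at fork node N3 ∈ conditioning set.
  P3: blocked at fork node N3 ∈ conditioning set.
  P4: blocked at fork node N3 ∈ conditioning set.
  P5: blocked at fork node N3 ∈ conditioning set.
{N3} contains no descendant of N2 and blocks every backdoor path.
No other singleton works — e.g. {N9} leaves P2 open — so {N3} is the unique smallest valid adjustment set.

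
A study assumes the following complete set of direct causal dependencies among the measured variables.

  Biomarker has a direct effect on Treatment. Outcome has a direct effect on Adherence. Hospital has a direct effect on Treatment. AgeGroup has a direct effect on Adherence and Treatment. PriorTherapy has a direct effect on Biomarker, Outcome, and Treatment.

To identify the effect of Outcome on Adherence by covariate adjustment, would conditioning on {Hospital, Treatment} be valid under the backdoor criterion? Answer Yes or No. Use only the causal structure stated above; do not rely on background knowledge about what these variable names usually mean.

Backdoor paths from Outcome to Adherence (paths whose first edge points into Outcome):
  P1: Outcome <- PriorTherapy -> Biomarker -> Treatment <- AgeGroup -> Adherence
  P2: Outcome <- PriorTherapy -> Treatment <- AgeGroup -> Adherence
Condition 1 (no descendant of Outcome in the set): holds — descendants of Outcome are {Adherence}; none are in {Hospital, Treatment}.
Condition 2 (every backdoor path blocked by {Hospital, Treatment}):
  P1: open — collider(s) Treatment are conditioned on (or have a conditioned descendant) and no non-collider on the path is in the set.
  P2: open — collider(s) Treatment are conditioned on (or have a conditioned descendant) and no non-collider on the path is in the set.
{Hospital, Treatment} does not satisfy the backdoor criterion.

No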